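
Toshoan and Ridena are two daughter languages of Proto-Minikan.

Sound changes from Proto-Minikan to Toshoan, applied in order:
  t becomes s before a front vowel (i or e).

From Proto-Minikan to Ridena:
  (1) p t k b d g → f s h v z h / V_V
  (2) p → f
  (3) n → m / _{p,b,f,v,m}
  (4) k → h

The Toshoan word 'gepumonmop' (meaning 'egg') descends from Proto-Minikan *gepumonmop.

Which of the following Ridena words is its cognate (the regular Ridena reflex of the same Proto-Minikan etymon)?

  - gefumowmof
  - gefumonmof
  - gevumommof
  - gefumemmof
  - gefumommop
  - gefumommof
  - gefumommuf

gefumommof

Ridena: *gepumonmop > gefumonmop > gefumonmof > gefumommof  (by intervocalic lenition, unconditioned shift, nasal place assimilation)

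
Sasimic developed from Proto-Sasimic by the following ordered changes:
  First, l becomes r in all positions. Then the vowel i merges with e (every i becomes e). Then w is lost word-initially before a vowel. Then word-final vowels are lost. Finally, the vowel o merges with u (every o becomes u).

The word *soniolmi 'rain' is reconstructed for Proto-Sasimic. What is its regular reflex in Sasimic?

Sasimic: *soniolmi > soniormi > soneorme > soneorm > suneurm  (by unconditioned shift, vowel merger, apocope, vowel merger)

suneurm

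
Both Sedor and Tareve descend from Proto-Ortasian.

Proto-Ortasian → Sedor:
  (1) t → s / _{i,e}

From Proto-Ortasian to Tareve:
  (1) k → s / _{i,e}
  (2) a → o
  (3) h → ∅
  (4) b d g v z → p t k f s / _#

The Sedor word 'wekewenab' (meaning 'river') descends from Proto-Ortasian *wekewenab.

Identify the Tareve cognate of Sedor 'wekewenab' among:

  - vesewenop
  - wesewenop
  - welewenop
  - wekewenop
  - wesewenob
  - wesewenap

wesewenop

Tareve: *wekewenab > wesewenab > wesewenob > wesewenop  (by palatalisation, vowel merger, final devoicing)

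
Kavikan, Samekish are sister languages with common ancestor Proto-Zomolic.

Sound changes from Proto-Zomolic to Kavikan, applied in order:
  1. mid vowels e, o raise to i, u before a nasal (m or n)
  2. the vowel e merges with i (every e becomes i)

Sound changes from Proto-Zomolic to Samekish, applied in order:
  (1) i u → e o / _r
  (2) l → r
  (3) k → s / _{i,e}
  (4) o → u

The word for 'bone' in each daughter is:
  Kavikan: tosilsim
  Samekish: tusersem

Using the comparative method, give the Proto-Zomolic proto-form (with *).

*toselsem

Position 5: Kavikan has l, Samekish has r. Kavikan preserves l here (none of its changes turn any other segment into l), so the proto-segment is *l.
Position 7: Kavikan has i, Samekish has e. Taking the neighbouring segments as reconstructed: Kavikan i could go back to *e or *i; Samekish e can only go back to *e — the one source consistent with every daughter is *e.
This points to *toselsem. Verify forward in each daughter:
Kavikan: start from *toselsem.
  rule 1 (pre-nasal raising): toselsem → toselsim
  rule 2 (vowel merger): toselsim → tosilsim
  ⇒ Kavikan tosilsim
Samekish: *toselsem
  toselsem (rule 1 does not apply)
  toselsem → tosersem   [unconditioned shift]
  tosersem (rule 3 does not apply)
  tosersem → tusersem   [vowel merger]
  giving Samekish tusersem.
No other proto-form is consistent with every reflex, so the reconstruction is *toselsem.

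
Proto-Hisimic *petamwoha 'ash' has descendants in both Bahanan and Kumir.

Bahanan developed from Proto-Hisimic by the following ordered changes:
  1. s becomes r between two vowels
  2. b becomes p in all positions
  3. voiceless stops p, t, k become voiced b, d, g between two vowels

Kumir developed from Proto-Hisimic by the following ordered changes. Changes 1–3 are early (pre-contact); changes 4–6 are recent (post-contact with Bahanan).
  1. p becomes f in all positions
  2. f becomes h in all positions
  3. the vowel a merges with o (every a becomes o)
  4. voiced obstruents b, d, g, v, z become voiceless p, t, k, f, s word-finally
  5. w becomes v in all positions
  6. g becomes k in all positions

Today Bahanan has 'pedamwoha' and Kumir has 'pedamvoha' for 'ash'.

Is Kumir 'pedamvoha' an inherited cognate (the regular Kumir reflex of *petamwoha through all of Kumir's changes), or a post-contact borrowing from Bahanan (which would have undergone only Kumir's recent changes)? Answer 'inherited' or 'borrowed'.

borrowed

If inherited, *petamwoha would pass through all of Kumir's changes:
Kumir: start from *petamwoha.
  rule 1 (unconditioned shift): petamwoha → fetamwoha
  rule 2 (unconditioned shift): fetamwoha → hetamwoha
  rule 3 (vowel merger): hetamwoha → hetomwoho
  rule 4: no change — hetomwoho
  rule 5 (unconditioned shift): hetomwoho → hetomvoho
  rule 6: no change — hetomvoho
  ⇒ Kumir hetomvoho
If borrowed from Bahanan 'pedamwoha' after the early changes, it would undergo only the recent ones:
  rule 4 (final devoicing): no change (pedamwoha)
  rule 5 (unconditioned shift): pedamwoha → pedamvoha
  rule 6 (unconditioned shift): no change (pedamvoha)
  ⇒ as a loan: pedamvoha
Kumir 'pedamvoha' matches the loan outcome 'pedamvoha', not the inherited 'hetomvoho' — it skipped the early Kumir changes, so it was borrowed from Bahanan.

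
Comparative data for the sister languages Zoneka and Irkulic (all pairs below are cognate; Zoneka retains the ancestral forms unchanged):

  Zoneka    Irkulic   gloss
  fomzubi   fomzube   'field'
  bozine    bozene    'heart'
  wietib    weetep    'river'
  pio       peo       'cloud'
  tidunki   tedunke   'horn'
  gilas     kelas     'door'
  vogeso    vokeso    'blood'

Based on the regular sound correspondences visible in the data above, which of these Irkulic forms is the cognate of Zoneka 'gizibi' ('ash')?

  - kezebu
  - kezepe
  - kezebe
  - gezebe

kezebe

gilas ~ kelas — Zoneka g corresponds to Irkulic k word-initially before a front vowel.
tidunki ~ tedunke, gilas ~ kelas — Zoneka i corresponds to Irkulic e after a consonant, before a consonant other than r, m, n, p, b, f, v.
wietib ~ weetep — Zoneka i corresponds to Irkulic e after a consonant, before a labial obstruent.
fomzubi ~ fomzube, tidunki ~ tedunke — Zoneka i corresponds to Irkulic e word-finally.
Applying these to Zoneka 'gizibi':
  gizibi → kizibi   (g→k word-initially before a front vowel)
  kizibi → kezibi   (i→e after a consonant, before a consonant other than r, m, n, p, b, f, v)
  kezibi → kezebi   (i→e after a consonant, before a labial obstruent)
  kezebi → kezebe   (i→e word-finally)
So the Irkulic cognate is 'kezebe'.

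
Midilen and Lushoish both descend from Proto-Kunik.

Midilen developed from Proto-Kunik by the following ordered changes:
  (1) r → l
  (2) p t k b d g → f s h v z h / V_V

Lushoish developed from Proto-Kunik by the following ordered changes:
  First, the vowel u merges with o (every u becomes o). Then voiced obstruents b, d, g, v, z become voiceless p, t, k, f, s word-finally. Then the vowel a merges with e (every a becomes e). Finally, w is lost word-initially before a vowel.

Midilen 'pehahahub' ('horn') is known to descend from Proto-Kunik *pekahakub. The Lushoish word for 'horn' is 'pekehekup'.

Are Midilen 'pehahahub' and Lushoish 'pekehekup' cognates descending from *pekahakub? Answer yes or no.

Derive the expected Lushoish reflex of *pekahakub:
Lushoish: *pekahakub > pekahakob > pekahakop > pekehekop  (by vowel merger, final devoicing, vowel merger)
The regular Lushoish reflex would be 'pekehekop', but the attested form is 'pekehekup'. The correspondence is irregular, so they are not cognates (the Lushoish form has a different source).

no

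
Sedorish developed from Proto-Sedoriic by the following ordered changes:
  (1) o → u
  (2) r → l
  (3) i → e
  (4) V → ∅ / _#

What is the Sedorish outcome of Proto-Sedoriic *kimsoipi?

Sedorish: *kimsoipi
  kimsoipi → kimsuipi   [vowel merger]
  kimsuipi (rule 2 does not apply)
  kimsuipi → kemsuepe   [vowel merger]
  kemsuepe → kemsuep   [apocope]
  giving Sedorish kemsuep.

kemsuep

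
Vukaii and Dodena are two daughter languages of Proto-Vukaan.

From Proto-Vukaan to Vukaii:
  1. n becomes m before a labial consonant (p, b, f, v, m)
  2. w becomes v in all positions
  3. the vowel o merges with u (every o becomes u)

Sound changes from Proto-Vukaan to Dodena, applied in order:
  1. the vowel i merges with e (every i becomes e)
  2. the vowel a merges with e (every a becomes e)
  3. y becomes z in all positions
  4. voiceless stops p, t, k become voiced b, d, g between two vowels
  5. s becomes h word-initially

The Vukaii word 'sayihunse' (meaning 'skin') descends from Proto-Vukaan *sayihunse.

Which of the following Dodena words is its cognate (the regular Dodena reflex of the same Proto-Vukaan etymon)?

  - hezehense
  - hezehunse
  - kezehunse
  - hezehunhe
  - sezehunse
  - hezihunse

Dodena: start from *sayihunse.
  rule 1 (vowel merger): sayihunse → sayehunse
  rule 2 (vowel merger): sayehunse → seyehunse
  rule 3 (unconditioned shift): seyehunse → sezehunse
  rule 4: no change — sezehunse
  rule 5 (debuccalisation): sezehunse → hezehunse
  ⇒ Dodena hezehunse
Among the options, 'hezehunse' alone shows every Dodena change applied in order.

hezehunse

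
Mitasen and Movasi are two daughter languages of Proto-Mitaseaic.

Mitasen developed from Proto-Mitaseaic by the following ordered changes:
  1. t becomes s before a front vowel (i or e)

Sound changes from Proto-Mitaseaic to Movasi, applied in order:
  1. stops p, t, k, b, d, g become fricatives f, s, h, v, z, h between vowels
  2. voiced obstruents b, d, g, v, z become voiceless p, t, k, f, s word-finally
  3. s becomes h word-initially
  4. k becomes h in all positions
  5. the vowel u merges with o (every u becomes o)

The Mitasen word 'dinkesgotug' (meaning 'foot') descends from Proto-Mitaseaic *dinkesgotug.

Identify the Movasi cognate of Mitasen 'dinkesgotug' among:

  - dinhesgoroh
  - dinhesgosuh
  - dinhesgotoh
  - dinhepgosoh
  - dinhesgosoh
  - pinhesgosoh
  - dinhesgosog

Movasi: *dinkesgotug
  dinkesgotug → dinkesgosug   [intervocalic lenition]
  dinkesgosug → dinkesgosuk   [final devoicing]
  dinkesgosuk (rule 3 does not apply)
  dinkesgosuk → dinhesgosuh   [unconditioned shift]
  dinhesgosuh → dinhesgosoh   [vowel merger]
  giving Movasi dinhesgosoh.
Among the options, 'dinhesgosoh' alone shows every Movasi change applied in order.

dinhesgosoh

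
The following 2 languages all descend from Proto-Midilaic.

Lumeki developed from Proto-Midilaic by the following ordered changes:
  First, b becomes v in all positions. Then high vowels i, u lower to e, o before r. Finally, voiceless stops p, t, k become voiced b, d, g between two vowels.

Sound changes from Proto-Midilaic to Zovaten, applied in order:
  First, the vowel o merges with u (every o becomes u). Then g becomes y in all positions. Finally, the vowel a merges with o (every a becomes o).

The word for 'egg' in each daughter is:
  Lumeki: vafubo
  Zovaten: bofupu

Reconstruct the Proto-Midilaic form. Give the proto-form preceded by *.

Position 6: Lumeki has o, Zovaten has u. Taking the neighbouring segments as reconstructed: Lumeki o can only go back to *o; Zovaten u could go back to *o or *u — the one source consistent with every daughter is *o.
Position 5: Lumeki has b, Zovaten has p. Zovaten preserves p here (none of its changes turn any other segment into p), so the proto-segment is *p.
Verify the candidate proto-form against each daughter:
Lumeki: *bafupo > vafupo > vafubo  (by unconditioned shift, intervocalic voicing)
Zovaten: *bafupo > bafupu > bofupu  (by vowel merger, vowel merger)
No other proto-form is consistent with every reflex, so the reconstruction is *bafupo.

*bafupo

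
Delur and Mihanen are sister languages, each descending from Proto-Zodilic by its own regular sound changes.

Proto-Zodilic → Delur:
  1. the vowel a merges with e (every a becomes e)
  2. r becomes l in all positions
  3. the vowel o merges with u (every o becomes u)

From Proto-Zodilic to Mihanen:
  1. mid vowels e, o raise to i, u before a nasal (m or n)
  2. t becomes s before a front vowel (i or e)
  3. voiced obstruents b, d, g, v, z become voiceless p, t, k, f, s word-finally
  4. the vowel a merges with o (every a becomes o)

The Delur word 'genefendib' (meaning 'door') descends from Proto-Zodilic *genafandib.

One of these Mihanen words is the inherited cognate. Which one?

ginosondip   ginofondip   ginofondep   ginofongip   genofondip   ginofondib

Mihanen: *genafandib > ginafandib > ginafandip > ginofondip  (by pre-nasal raising, final devoicing, vowel merger)
The other candidates each miss or misapply at least one Mihanen change.

ginofondip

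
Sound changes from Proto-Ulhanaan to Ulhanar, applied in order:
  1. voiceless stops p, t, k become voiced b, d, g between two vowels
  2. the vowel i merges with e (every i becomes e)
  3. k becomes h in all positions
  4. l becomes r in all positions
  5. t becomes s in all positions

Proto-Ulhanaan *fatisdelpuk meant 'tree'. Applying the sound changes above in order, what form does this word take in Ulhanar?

fadesderpuh

Ulhanar: *fatisdelpuk > fadisdelpuk > fadesdelpuk > fadesdelpuh > fadesderpuh  (by intervocalic voicing, vowel merger, unconditioned shift, unconditioned shift)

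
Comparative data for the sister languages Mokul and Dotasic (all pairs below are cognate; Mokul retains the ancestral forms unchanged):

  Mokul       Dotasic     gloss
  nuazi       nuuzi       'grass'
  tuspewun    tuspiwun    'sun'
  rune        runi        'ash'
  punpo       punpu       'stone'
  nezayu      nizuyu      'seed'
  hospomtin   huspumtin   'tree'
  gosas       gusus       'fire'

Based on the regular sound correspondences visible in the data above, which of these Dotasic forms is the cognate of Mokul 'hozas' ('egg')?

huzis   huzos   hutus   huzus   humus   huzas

hospomtin ~ huspumtin, gosas ~ gusus — Mokul o corresponds to Dotasic u after a consonant, before a consonant other than r, m, n, p, b, f, v.
nezayu ~ nizuyu, gosas ~ gusus — Mokul a corresponds to Dotasic u after a consonant, before a consonant other than r, m, n, p, b, f, v.
Applying these to Mokul 'hozas':
  hozas → huzas   (o→u after a consonant, before a consonant other than r, m, n, p, b, f, v)
  huzas → huzus   (a→u after a consonant, before a consonant other than r, m, n, p, b, f, v)
So the Dotasic cognate is 'huzus'.

huzus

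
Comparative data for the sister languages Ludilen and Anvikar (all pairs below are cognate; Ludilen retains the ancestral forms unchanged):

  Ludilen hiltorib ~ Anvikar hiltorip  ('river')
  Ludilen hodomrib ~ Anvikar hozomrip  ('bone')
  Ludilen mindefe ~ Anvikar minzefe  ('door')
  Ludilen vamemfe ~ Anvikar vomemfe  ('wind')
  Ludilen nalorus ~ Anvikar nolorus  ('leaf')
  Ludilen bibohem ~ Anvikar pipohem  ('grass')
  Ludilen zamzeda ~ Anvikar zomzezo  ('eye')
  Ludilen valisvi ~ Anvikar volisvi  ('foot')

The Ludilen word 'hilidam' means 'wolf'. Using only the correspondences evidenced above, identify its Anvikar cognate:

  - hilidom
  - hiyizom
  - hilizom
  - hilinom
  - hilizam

hilizom

zamzeda ~ zomzezo — Ludilen d corresponds to Anvikar z between vowels (before a back vowel).
vamemfe ~ vomemfe, zamzeda ~ zomzezo — Ludilen a corresponds to Anvikar o after a consonant, before a nasal.
Applying these to Ludilen 'hilidam':
  hilidam → hilizam   (d→z between vowels (before a back vowel))
  hilizam → hilizom   (a→o after a consonant, before a nasal)
So the Anvikar cognate is 'hilizom'.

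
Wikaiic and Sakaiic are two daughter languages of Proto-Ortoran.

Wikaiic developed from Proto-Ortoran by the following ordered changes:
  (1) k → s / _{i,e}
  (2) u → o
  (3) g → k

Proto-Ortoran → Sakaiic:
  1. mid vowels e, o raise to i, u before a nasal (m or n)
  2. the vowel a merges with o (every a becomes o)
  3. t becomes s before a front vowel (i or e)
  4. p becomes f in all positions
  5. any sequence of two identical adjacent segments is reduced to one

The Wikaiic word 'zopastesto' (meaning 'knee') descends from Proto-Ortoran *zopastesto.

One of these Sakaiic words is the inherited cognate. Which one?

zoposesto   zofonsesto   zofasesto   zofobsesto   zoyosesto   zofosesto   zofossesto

Sakaiic: *zopastesto
  zopastesto (rule 1 does not apply)
  zopastesto → zopostesto   [vowel merger]
  zopostesto → zopossesto   [palatalisation]
  zopossesto → zofossesto   [unconditioned shift]
  zofossesto → zofosesto   [degemination]
  giving Sakaiic zofosesto.
The other candidates each miss or misapply at least one Sakaiic change.

zofosesto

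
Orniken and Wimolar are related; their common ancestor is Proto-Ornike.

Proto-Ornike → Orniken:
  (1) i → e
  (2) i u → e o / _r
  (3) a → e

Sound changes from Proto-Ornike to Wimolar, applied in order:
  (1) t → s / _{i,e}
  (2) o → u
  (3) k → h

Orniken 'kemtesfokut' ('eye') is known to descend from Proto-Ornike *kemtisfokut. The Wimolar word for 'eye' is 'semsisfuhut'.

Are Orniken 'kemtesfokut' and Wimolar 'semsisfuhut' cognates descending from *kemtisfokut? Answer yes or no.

no

Derive the expected Wimolar reflex of *kemtisfokut:
Wimolar: *kemtisfokut
  kemtisfokut → kemsisfokut   [palatalisation]
  kemsisfokut → kemsisfukut   [vowel merger]
  kemsisfukut → hemsisfuhut   [unconditioned shift]
  giving Wimolar hemsisfuhut.
The regular Wimolar reflex would be 'hemsisfuhut', but the attested form is 'semsisfuhut'. The correspondence is irregular, so they are not cognates (the Wimolar form has a different source).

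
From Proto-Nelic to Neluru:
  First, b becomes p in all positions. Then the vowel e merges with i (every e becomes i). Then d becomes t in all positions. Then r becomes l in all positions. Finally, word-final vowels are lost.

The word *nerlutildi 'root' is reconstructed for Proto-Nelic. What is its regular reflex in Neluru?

nillutilt

Neluru: *nerlutildi > nirlutildi > nirlutilti > nillutilti > nillutilt  (by vowel merger, unconditioned shift, unconditioned shift, apocope)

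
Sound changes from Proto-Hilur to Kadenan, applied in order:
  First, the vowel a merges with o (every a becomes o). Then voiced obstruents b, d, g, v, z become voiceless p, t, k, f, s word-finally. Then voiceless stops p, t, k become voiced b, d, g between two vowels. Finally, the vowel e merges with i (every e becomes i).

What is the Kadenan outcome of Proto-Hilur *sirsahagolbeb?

sirsohogolbip

Kadenan: start from *sirsahagolbeb.
  rule 1 (vowel merger): sirsahagolbeb → sirsohogolbeb
  rule 2 (final devoicing): sirsohogolbeb → sirsohogolbep
  rule 3: no change — sirsohogolbep
  rule 4 (vowel merger): sirsohogolbep → sirsohogolbip
  ⇒ Kadenan sirsohogolbip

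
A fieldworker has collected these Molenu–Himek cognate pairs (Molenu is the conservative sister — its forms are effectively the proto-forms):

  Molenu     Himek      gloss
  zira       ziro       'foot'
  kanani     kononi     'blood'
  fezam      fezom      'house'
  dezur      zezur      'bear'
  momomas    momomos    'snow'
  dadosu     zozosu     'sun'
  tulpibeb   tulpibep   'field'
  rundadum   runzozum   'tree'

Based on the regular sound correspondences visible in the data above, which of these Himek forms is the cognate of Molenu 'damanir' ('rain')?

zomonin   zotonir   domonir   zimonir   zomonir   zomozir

zomonir

dadosu ~ zozosu — Molenu d corresponds to Himek z word-initially before a back vowel.
fezam ~ fezom — Molenu a corresponds to Himek o after a consonant, before a nasal.
kanani ~ kononi — Molenu a corresponds to Himek o after a consonant, before a nasal.
Applying these to Molenu 'damanir':
  damanir → zamanir   (d→z word-initially before a back vowel)
  zamanir → zomanir   (a→o after a consonant, before a nasal)
  zomanir → zomonir   (a→o after a consonant, before a nasal)
So the Himek cognate is 'zomonir'.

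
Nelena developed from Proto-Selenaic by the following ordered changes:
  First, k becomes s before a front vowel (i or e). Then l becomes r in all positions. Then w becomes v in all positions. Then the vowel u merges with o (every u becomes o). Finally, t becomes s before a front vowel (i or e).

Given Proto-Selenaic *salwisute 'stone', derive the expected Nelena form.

Nelena: start from *salwisute.
  rule 1: no change — salwisute
  rule 2 (unconditioned shift): salwisute → sarwisute
  rule 3 (unconditioned shift): sarwisute → sarvisute
  rule 4 (vowel merger): sarvisute → sarvisote
  rule 5 (palatalisation): sarvisote → sarvisose
  ⇒ Nelena sarvisose

sarvisose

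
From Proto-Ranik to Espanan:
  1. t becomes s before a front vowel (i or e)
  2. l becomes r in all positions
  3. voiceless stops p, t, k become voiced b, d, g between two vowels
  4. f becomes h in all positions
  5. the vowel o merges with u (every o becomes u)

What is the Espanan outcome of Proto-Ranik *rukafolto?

Espanan: *rukafolto > rukaforto > rugaforto > rugahorto > rugahurtu  (by unconditioned shift, intervocalic voicing, unconditioned shift, vowel merger)

rugahurtu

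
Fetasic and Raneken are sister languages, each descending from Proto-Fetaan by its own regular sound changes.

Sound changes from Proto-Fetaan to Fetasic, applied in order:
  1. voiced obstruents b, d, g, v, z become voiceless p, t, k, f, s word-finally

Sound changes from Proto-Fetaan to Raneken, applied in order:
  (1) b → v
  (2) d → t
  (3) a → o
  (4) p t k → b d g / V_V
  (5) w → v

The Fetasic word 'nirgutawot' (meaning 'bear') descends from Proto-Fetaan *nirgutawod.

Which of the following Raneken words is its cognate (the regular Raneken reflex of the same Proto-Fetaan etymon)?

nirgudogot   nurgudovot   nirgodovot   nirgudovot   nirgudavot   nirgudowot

nirgudovot

Raneken: *nirgutawod > nirgutawot > nirgutowot > nirgudowot > nirgudovot  (by unconditioned shift, vowel merger, intervocalic voicing, unconditioned shift)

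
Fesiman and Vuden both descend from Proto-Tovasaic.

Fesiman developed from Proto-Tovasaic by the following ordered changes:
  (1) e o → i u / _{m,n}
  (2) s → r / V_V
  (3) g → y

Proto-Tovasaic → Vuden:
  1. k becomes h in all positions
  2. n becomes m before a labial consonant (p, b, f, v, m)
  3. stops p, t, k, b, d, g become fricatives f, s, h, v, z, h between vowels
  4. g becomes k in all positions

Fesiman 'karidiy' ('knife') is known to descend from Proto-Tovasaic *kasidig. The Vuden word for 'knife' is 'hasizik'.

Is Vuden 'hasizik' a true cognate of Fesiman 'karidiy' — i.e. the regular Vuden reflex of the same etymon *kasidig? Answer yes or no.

yes

Derive the expected Vuden reflex of *kasidig:
Vuden: start from *kasidig.
  rule 1 (unconditioned shift): kasidig → hasidig
  rule 2: no change — hasidig
  rule 3 (intervocalic lenition): hasidig → hasizig
  rule 4 (unconditioned shift): hasizig → hasizik
  ⇒ Vuden hasizik
Vuden 'hasizik' matches the regular reflex exactly, so the pair is cognate.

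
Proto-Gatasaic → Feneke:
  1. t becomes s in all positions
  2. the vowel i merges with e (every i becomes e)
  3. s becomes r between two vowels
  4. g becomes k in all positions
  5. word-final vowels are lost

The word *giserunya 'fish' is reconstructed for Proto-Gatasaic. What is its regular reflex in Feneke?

Feneke: *giserunya
  giserunya (rule 1 does not apply)
  giserunya → geserunya   [vowel merger]
  geserunya → gererunya   [rhotacism]
  gererunya → kererunya   [unconditioned shift]
  kererunya → kereruny   [apocope]
  giving Feneke kereruny.

kereruny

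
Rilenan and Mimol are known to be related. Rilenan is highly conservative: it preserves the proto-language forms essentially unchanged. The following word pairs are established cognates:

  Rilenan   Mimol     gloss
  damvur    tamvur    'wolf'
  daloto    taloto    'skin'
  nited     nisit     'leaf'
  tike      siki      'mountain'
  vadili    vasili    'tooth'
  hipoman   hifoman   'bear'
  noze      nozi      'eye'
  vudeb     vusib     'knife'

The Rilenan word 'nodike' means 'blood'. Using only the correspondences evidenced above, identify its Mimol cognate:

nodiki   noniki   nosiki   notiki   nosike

vadili ~ vasili — Rilenan d corresponds to Mimol s between vowels (before a front vowel).
tike ~ siki, noze ~ nozi — Rilenan e corresponds to Mimol i word-finally.
Applying these to Rilenan 'nodike':
  nodike → nosike   (d→s between vowels (before a front vowel))
  nosike → nosiki   (e→i word-finally)
So the Mimol cognate is 'nosiki'.

nosiki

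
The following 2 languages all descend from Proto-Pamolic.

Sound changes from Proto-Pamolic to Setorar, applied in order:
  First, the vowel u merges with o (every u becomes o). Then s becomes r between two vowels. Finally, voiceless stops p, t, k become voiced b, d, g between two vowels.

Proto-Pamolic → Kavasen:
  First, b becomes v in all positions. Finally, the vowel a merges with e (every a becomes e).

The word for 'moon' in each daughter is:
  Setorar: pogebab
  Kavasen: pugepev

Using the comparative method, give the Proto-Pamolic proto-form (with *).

*pugepab

Position 7: Setorar has b, Kavasen has v. Taking the neighbouring segments as reconstructed: Setorar b can only go back to *b; Kavasen v could go back to *b or *v — the one source consistent with every daughter is *b.
Position 6: Setorar has a, Kavasen has e. Setorar preserves a here (none of its changes turn any other segment into a), so the proto-segment is *a.
Position 2: Setorar has o, Kavasen has u. Kavasen preserves u here (none of its changes turn any other segment into u), so the proto-segment is *u.
This points to *pugepab. Verify forward in each daughter:
Setorar: *pugepab
  pugepab → pogepab   [vowel merger]
  pogepab (rule 2 does not apply)
  pogepab → pogebab   [intervocalic voicing]
  giving Setorar pogebab.
Kavasen: *pugepab > pugepav > pugepev  (by unconditioned shift, vowel merger)
Only *pugepab yields all of Setorar pogebab, Kavasen pugepev.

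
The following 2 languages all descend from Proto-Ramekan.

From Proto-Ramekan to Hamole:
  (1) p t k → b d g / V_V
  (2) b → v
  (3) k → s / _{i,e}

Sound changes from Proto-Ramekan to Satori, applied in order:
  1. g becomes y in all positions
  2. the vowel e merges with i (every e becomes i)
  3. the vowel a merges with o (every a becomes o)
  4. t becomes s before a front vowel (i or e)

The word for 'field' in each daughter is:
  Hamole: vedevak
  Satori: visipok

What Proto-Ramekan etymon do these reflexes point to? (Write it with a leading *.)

*vetepak

Position 4: Hamole has e, Satori has i. Hamole preserves e here (none of its changes turn any other segment into e), so the proto-segment is *e.
Position 2: Hamole has e, Satori has i. Hamole preserves e here (none of its changes turn any other segment into e), so the proto-segment is *e.
Verify the candidate proto-form against each daughter:
Hamole: *vetepak
  vetepak → vedebak   [intervocalic voicing]
  vedebak → vedevak   [unconditioned shift]
  vedevak (rule 3 does not apply)
  giving Hamole vedevak.
Satori: *vetepak > vitipak > vitipok > visipok  (by vowel merger, vowel merger, palatalisation)
Only *vetepak yields all of Hamole vedevak, Satori visipok.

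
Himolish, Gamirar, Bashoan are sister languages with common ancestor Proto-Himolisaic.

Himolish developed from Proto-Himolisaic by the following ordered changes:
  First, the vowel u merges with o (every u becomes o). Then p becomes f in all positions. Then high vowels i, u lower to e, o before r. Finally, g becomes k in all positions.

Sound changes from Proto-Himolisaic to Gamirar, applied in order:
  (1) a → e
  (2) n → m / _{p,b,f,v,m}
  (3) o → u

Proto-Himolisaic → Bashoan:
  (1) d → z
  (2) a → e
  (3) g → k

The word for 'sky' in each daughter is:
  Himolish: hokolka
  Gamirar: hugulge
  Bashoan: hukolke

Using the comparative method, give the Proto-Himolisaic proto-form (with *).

Position 4: Himolish has o, Gamirar has u, Bashoan has o. Bashoan preserves o here (none of its changes turn any other segment into o), so the proto-segment is *o.
Position 3: Himolish has k, Gamirar has g, Bashoan has k. Gamirar preserves g here (none of its changes turn any other segment into g), so the proto-segment is *g.
Position 2: Himolish has o, Gamirar has u, Bashoan has u. Bashoan preserves u here (none of its changes turn any other segment into u), so the proto-segment is *u.
This points to *hugolga. Verify forward in each daughter:
Himolish: *hugolga > hogolga > hokolka  (by vowel merger, unconditioned shift)
Gamirar: start from *hugolga.
  rule 1 (vowel merger): hugolga → hugolge
  rule 2: no change — hugolge
  rule 3 (vowel merger): hugolge → hugulge
  ⇒ Gamirar hugulge
Bashoan: *hugolga > hugolge > hukolke  (by vowel merger, unconditioned shift)
Only *hugolga yields all of Himolish hokolka, Gamirar hugulge, Bashoan hukolke.

*hugolga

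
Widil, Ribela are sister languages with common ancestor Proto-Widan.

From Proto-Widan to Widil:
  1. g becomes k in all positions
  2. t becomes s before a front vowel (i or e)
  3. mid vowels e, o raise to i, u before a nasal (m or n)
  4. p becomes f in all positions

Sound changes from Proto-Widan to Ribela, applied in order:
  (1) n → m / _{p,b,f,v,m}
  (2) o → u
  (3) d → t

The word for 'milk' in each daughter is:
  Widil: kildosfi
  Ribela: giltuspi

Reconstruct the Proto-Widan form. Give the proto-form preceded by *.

*gildospi

Position 7: Widil has f, Ribela has p. Ribela preserves p here (none of its changes turn any other segment into p), so the proto-segment is *p.
Position 1: Widil has k, Ribela has g. Ribela preserves g here (none of its changes turn any other segment into g), so the proto-segment is *g.
Position 4: Widil has d, Ribela has t. Widil preserves d here (none of its changes turn any other segment into d), so the proto-segment is *d.
Continuing position by position gives *gildospi; check it forward:
Widil: start from *gildospi.
  rule 1 (unconditioned shift): gildospi → kildospi
  rule 2: no change — kildospi
  rule 3: no change — kildospi
  rule 4 (unconditioned shift): kildospi → kildosfi
  ⇒ Widil kildosfi
Ribela: start from *gildospi.
  rule 1: no change — gildospi
  rule 2 (vowel merger): gildospi → gilduspi
  rule 3 (unconditioned shift): gilduspi → giltuspi
  ⇒ Ribela giltuspi
No other proto-form is consistent with every reflex, so the reconstruction is *gildospi.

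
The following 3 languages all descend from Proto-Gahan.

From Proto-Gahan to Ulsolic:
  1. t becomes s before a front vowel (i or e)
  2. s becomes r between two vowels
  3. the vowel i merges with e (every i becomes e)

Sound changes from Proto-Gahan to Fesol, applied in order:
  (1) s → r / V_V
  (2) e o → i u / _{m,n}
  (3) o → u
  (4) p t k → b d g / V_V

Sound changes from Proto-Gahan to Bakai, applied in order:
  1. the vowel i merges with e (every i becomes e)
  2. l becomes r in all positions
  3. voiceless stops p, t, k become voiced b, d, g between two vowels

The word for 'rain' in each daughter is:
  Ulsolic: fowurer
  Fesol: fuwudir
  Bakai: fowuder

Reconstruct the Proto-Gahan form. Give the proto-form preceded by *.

Position 6: Ulsolic has e, Fesol has i, Bakai has e. Taking the neighbouring segments as reconstructed: Ulsolic e could go back to *e or *i; Fesol i can only go back to *i; Bakai e could go back to *e or *i — the one source consistent with every daughter is *i.
Position 5: Ulsolic has r, Fesol has d, Bakai has d. Taking the neighbouring segments as reconstructed: Ulsolic r could go back to *t or *s or *r; Fesol d could go back to *t or *d; Bakai d could go back to *t or *d — the one source consistent with every daughter is *t.
Position 2: Ulsolic has o, Fesol has u, Bakai has o. Ulsolic preserves o here (none of its changes turn any other segment into o), so the proto-segment is *o.
Verify the candidate proto-form against each daughter:
Ulsolic: start from *fowutir.
  rule 1 (palatalisation): fowutir → fowusir
  rule 2 (rhotacism): fowusir → fowurir
  rule 3 (vowel merger): fowurir → fowurer
  ⇒ Ulsolic fowurer
Fesol: *fowutir
  fowutir (rule 1 does not apply)
  fowutir (rule 2 does not apply)
  fowutir → fuwutir   [vowel merger]
  fuwutir → fuwudir   [intervocalic voicing]
  giving Fesol fuwudir.
Bakai: *fowutir
  fowutir → fowuter   [vowel merger]
  fowuter (rule 2 does not apply)
  fowuter → fowuder   [intervocalic voicing]
  giving Bakai fowuder.
Only *fowutir yields all of Ulsolic fowurer, Fesol fuwudir, Bakai fowuder.

*fowutir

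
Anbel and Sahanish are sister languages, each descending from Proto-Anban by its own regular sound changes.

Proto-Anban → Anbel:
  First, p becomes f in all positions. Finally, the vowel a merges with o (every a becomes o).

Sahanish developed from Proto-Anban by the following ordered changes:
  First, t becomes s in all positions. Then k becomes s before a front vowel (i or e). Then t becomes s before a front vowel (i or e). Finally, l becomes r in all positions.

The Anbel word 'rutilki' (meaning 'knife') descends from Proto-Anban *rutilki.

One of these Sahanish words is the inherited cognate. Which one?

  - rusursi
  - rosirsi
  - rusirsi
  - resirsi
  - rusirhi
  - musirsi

Sahanish: start from *rutilki.
  rule 1 (unconditioned shift): rutilki → rusilki
  rule 2 (palatalisation): rusilki → rusilsi
  rule 3: no change — rusilsi
  rule 4 (unconditioned shift): rusilsi → rusirsi
  ⇒ Sahanish rusirsi
Only 'rusirsi' matches the regular Sahanish development of *rutilki.

rusirsi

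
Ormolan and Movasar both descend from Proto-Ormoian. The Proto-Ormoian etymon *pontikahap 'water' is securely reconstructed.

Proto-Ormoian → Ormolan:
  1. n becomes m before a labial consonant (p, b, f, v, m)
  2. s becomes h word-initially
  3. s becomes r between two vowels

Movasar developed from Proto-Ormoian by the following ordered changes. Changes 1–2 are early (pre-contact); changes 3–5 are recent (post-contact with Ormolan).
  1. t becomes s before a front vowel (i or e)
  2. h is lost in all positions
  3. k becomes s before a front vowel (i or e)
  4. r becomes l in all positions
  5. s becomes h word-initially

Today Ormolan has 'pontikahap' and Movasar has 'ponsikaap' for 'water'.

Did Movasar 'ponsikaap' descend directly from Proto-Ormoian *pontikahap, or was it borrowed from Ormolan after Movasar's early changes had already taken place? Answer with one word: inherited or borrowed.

inherited

If inherited, *pontikahap would pass through all of Movasar's changes:
Movasar: *pontikahap > ponsikahap > ponsikaap  (by palatalisation, h-loss)
If borrowed from Ormolan 'pontikahap' after the early changes, it would undergo only the recent ones:
  rule 3 (palatalisation): no change (pontikahap)
  rule 4 (unconditioned shift): no change (pontikahap)
  rule 5 (debuccalisation): no change (pontikahap)
  ⇒ as a loan: pontikahap
Movasar 'ponsikaap' matches the inherited outcome exactly, so it is an inherited cognate, not a loan.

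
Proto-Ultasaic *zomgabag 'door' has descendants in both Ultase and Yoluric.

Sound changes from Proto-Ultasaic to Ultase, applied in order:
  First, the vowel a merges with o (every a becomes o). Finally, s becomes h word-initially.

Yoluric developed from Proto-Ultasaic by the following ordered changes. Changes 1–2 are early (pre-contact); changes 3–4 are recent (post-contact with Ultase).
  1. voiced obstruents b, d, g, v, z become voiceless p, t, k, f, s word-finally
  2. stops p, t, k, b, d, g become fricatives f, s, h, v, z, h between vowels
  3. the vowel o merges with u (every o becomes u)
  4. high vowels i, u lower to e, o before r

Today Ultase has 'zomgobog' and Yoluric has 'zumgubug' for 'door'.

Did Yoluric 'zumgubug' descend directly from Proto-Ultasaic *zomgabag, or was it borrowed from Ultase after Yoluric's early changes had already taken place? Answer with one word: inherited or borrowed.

borrowed

If inherited, *zomgabag would pass through all of Yoluric's changes:
Yoluric: start from *zomgabag.
  rule 1 (final devoicing): zomgabag → zomgabak
  rule 2 (intervocalic lenition): zomgabak → zomgavak
  rule 3 (vowel merger): zomgavak → zumgavak
  rule 4: no change — zumgavak
  ⇒ Yoluric zumgavak
If borrowed from Ultase 'zomgobog' after the early changes, it would undergo only the recent ones:
  rule 3 (vowel merger): zomgobog → zumgubug
  rule 4 (pre-rhotic lowering): no change (zumgubug)
  ⇒ as a loan: zumgubug
Yoluric 'zumgubug' matches the loan outcome 'zumgubug', not the inherited 'zumgavak' — it skipped the early Yoluric changes, so it was borrowed from Ultase.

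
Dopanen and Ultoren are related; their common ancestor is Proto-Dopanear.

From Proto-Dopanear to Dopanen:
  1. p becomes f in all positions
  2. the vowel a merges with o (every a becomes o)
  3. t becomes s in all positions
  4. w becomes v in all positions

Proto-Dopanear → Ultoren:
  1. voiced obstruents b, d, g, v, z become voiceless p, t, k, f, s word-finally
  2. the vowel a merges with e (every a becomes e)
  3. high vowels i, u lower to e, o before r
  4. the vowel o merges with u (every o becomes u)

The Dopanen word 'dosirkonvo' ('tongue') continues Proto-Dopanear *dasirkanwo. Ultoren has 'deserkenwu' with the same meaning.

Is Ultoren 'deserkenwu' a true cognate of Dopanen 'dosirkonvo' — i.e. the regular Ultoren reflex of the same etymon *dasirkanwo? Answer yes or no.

Derive the expected Ultoren reflex of *dasirkanwo:
Ultoren: start from *dasirkanwo.
  rule 1: no change — dasirkanwo
  rule 2 (vowel merger): dasirkanwo → desirkenwo
  rule 3 (pre-rhotic lowering): desirkenwo → deserkenwo
  rule 4 (vowel merger): deserkenwo → deserkenwu
  ⇒ Ultoren deserkenwu
Ultoren 'deserkenwu' matches the regular reflex exactly, so the pair is cognate.

yes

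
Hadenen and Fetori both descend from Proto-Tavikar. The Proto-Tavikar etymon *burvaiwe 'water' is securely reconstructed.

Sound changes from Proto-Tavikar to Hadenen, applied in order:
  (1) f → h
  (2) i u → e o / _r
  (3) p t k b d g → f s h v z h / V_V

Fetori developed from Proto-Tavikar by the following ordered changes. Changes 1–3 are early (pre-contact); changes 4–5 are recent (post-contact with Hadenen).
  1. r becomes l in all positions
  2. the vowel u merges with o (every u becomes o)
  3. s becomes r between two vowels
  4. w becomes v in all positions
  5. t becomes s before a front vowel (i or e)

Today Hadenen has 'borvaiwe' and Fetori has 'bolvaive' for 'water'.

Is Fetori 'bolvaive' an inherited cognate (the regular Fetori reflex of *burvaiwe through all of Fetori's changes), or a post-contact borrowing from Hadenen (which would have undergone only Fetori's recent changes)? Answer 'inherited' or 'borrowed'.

inherited

If inherited, *burvaiwe would pass through all of Fetori's changes:
Fetori: *burvaiwe > bulvaiwe > bolvaiwe > bolvaive  (by unconditioned shift, vowel merger, unconditioned shift)
If borrowed from Hadenen 'borvaiwe' after the early changes, it would undergo only the recent ones:
  rule 4 (unconditioned shift): borvaiwe → borvaive
  rule 5 (palatalisation): no change (borvaive)
  ⇒ as a loan: borvaive
Fetori 'bolvaive' matches the inherited outcome exactly, so it is an inherited cognate, not a loan.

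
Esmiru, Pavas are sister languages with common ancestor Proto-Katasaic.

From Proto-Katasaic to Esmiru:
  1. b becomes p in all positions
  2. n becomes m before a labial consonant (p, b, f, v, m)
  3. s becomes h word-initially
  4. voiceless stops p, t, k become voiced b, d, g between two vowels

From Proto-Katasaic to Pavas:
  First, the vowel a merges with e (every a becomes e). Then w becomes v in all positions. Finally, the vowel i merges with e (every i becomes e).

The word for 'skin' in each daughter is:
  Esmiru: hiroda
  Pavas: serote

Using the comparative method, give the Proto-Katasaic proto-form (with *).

*sirota

Position 5: Esmiru has d, Pavas has t. Pavas preserves t here (none of its changes turn any other segment into t), so the proto-segment is *t.
Position 6: Esmiru has a, Pavas has e. Esmiru preserves a here (none of its changes turn any other segment into a), so the proto-segment is *a.
Verify the candidate proto-form against each daughter:
Esmiru: start from *sirota.
  rule 1: no change — sirota
  rule 2: no change — sirota
  rule 3 (debuccalisation): sirota → hirota
  rule 4 (intervocalic voicing): hirota → hiroda
  ⇒ Esmiru hiroda
Pavas: start from *sirota.
  rule 1 (vowel merger): sirota → sirote
  rule 2: no change — sirote
  rule 3 (vowel merger): sirote → serote
  ⇒ Pavas serote
*sirota is the unique common source.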